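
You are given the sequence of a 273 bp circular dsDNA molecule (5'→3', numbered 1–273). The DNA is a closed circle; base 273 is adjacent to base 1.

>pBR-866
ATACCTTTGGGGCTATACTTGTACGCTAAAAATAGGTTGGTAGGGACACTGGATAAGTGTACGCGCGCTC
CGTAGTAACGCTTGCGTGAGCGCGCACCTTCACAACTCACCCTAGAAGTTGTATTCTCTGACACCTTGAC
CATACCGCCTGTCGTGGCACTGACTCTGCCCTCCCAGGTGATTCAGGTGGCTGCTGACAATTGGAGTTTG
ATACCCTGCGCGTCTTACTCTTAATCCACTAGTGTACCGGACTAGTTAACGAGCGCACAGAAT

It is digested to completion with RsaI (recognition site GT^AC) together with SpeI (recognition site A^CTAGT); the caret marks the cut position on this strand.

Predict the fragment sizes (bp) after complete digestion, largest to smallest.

RsaI sites (GTAC) start at positions 21, 59, 244.
RsaI cuts after base 2 of each site, so after positions 22, 60, 245.
SpeI sites (ACTAGT) start at positions 238, 251.
SpeI cuts after the first base of each site, so after positions 238, 251.
Combined cut positions: 22, 60, 238, 245, 251.
Circular molecule, 5 cuts → 5 fragments:
  23–60 → 38 bp
  61–238 → 178 bp
  239–245 → 7 bp
  246–251 → 6 bp
  252–273 then 1–22 → 22 + 22 = 44 bp
Sorted largest to smallest: 178, 44, 38, 7, 6 bp.

178, 44, 38, 7, 6 bp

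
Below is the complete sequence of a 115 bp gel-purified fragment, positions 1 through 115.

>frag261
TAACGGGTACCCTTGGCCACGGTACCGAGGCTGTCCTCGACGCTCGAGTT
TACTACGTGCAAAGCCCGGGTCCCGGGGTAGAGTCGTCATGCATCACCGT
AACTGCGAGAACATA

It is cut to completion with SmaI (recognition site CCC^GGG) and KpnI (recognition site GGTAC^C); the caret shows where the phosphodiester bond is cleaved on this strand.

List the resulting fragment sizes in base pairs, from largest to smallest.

SmaI sites (CCCGGG) start at positions 65, 72.
SmaI cuts after base 3 of each site, so after positions 67, 74.
KpnI sites (GGTACC) start at positions 6, 21.
KpnI cuts after base 5 of each site (before the last base), so after positions 10, 25.
Combined cut positions: 10, 25, 67, 74.
Linear molecule, 4 cuts → 5 fragments:
  1–10 → 10 bp
  11–25 → 15 bp
  26–67 → 42 bp
  68–74 → 7 bp
  75–115 → 41 bp
Sorted largest to smallest: 42, 41, 15, 10, 7 bp.

42, 41, 15, 10, 7 bp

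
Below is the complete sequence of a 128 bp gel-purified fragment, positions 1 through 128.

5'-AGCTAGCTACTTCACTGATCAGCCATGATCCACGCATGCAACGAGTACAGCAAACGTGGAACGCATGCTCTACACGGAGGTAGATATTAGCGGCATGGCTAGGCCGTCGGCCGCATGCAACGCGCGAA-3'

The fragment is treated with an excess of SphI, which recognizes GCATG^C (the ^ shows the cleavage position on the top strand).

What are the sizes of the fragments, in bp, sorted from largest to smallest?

50, 38, 29, 11 bp

SphI sites (GCATGC) start at positions 34, 63, 113.
SphI cuts after base 5 of each site (before the last base), so after positions 38, 67, 117.
Linear molecule, 3 cuts → 4 fragments:
  1–38 → 38 bp
  39–67 → 29 bp
  68–117 → 50 bp
  118–128 → 11 bp
Sorted largest to smallest: 50, 38, 29, 11 bp.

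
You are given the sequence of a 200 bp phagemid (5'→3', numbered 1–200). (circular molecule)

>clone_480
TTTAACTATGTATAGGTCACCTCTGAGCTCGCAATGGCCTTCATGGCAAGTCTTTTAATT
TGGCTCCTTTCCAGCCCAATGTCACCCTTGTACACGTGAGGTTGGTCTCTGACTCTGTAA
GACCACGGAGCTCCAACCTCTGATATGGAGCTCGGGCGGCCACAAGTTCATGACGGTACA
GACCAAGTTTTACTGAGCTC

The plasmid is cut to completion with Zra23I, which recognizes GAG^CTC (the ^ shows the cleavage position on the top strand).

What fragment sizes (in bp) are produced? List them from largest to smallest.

103, 47, 30, 20 bp

Zra23I sites (GAGCTC) start at positions 25, 128, 148, 195.
Zra23I cuts after base 3 of each site, so after positions 27, 130, 150, 197.
Circular molecule, 4 cuts → 4 fragments:
  28–130 → 103 bp
  131–150 → 20 bp
  151–197 → 47 bp
  198–200 then 1–27 → 3 + 27 = 30 bp
Sorted largest to smallest: 103, 47, 30, 20 bp.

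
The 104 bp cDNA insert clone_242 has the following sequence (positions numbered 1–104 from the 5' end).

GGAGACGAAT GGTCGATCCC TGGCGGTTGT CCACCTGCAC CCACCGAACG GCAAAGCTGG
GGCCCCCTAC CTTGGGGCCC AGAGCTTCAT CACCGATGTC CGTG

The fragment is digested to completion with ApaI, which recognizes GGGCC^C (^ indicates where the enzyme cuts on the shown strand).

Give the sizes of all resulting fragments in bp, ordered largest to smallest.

ApaI sites (GGGCCC) start at positions 60, 75.
ApaI cuts after base 5 of each site (before the last base), so after positions 64, 79.
Linear molecule, 2 cuts → 3 fragments:
  1–64 → 64 bp
  65–79 → 15 bp
  80–104 → 25 bp
Sorted largest to smallest: 64, 25, 15 bp.

64, 25, 15 bp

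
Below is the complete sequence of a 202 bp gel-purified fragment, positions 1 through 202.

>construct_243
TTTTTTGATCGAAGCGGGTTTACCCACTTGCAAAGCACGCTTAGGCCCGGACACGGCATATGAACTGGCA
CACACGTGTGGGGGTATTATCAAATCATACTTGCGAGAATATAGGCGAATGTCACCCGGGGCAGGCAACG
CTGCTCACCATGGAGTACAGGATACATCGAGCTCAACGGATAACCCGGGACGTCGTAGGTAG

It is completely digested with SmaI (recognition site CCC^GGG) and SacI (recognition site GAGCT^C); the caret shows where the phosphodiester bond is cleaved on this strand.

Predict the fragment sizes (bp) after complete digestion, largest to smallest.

SmaI sites (CCCGGG) start at positions 125, 184.
SmaI cuts after base 3 of each site, so after positions 127, 186.
The SacI site (GAGCTC) starts at position 169.
SacI cuts after base 5 of each site (before the last base), so after position 173.
Combined cut positions: 127, 173, 186.
Linear molecule, 3 cuts → 4 fragments:
  1–127 → 127 bp
  128–173 → 46 bp
  174–186 → 13 bp
  187–202 → 16 bp
Sorted largest to smallest: 127, 46, 16, 13 bp.

127, 46, 16, 13 bp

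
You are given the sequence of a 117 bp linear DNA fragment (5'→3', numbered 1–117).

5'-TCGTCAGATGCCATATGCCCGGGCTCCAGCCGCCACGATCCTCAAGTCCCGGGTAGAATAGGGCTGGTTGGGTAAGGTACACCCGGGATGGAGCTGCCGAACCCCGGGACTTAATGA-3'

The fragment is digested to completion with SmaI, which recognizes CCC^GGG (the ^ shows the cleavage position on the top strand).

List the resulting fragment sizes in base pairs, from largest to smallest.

SmaI sites (CCCGGG) start at positions 18, 48, 82, 103.
SmaI cuts after base 3 of each site, so after positions 20, 50, 84, 105.
Linear molecule, 4 cuts → 5 fragments:
  1–20 → 20 bp
  21–50 → 30 bp
  51–84 → 34 bp
  85–105 → 21 bp
  106–117 → 12 bp
Sorted largest to smallest: 34, 30, 21, 20, 12 bp.

34, 30, 21, 20, 12 bp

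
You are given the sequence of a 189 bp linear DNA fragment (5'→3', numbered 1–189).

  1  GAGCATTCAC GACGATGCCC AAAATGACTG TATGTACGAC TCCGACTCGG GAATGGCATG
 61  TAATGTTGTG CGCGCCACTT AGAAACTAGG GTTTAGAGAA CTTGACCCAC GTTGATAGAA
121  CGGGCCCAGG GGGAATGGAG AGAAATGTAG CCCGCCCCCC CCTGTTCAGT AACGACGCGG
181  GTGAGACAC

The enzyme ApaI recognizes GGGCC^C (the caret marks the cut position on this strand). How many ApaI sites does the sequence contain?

GGGCCC occurs starting at position 122.
ApaI cuts at 1 site.

1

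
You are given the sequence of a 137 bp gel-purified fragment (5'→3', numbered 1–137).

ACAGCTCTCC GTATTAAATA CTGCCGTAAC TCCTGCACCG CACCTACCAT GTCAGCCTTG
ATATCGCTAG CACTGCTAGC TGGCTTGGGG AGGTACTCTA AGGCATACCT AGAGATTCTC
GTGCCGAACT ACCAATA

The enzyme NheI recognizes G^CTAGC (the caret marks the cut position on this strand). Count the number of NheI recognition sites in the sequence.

GCTAGC occurs starting at positions 66, 75.
NheI cuts at 2 sites.

2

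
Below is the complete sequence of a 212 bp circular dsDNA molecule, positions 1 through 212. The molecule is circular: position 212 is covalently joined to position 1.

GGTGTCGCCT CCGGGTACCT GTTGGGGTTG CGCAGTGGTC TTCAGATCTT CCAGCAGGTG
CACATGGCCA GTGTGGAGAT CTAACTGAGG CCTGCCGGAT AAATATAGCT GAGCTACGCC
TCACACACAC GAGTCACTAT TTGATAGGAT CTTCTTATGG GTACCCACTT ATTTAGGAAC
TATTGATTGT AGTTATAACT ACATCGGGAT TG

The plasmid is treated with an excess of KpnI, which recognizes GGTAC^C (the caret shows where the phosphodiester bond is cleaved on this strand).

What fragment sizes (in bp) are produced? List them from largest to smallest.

KpnI sites (GGTACC) start at positions 14, 160.
KpnI cuts after base 5 of each site (before the last base), so after positions 18, 164.
Circular molecule, 2 cuts → 2 fragments:
  19–164 → 146 bp
  165–212 then 1–18 → 48 + 18 = 66 bp
Sorted largest to smallest: 146, 66 bp.

146, 66 bp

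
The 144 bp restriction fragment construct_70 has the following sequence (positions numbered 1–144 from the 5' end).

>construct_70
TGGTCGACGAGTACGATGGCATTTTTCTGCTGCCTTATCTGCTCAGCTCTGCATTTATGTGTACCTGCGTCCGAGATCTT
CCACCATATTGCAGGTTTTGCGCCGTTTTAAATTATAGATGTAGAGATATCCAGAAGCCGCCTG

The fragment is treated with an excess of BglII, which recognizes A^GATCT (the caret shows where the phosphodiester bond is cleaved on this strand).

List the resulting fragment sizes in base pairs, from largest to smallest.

74, 70 bp

The BglII site (AGATCT) starts at position 74.
BglII cuts after the first base of each site, so after position 74.
Linear molecule, 1 cut → 2 fragments:
  1–74 → 74 bp
  75–144 → 70 bp
Sorted largest to smallest: 74, 70 bp.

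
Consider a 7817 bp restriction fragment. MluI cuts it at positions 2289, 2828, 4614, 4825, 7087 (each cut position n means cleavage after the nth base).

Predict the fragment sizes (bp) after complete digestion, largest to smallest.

2289, 2262, 1786, 730, 539, 211 bp

Linear molecule, 5 cuts → 6 fragments:
  2289 − 0 = 2289 bp
  2828 − 2289 = 539 bp
  4614 − 2828 = 1786 bp
  4825 − 4614 = 211 bp
  7087 − 4825 = 2262 bp
  7817 − 7087 = 730 bp
Sorted largest to smallest: 2289, 2262, 1786, 730, 539, 211 bp.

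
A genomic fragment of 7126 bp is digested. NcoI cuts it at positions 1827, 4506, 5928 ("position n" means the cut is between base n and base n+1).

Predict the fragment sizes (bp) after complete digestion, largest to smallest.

Linear molecule, 3 cuts → 4 fragments:
  1827 − 0 = 1827 bp
  4506 − 1827 = 2679 bp
  5928 − 4506 = 1422 bp
  7126 − 5928 = 1198 bp
Sorted largest to smallest: 2679, 1827, 1422, 1198 bp.

2679, 1827, 1422, 1198 bp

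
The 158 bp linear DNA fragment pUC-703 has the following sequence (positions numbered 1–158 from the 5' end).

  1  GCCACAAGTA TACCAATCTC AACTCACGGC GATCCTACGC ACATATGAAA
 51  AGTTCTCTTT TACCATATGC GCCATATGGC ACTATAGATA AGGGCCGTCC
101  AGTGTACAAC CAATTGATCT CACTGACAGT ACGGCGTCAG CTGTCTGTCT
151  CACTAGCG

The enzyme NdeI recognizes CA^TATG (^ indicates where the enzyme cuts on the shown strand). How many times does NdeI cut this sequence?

CATATG occurs starting at positions 42, 64, 73.
NdeI cuts at 3 sites.

3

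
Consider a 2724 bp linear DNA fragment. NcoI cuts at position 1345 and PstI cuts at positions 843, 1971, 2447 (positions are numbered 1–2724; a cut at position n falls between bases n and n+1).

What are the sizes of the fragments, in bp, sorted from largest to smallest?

843, 626, 502, 476, 277 bp

Combined cut positions (sorted): 843, 1345, 1971, 2447.
Linear molecule, 4 cuts → 5 fragments:
  843 − 0 = 843 bp
  1345 − 843 = 502 bp
  1971 − 1345 = 626 bp
  2447 − 1971 = 476 bp
  2724 − 2447 = 277 bp
Sorted largest to smallest: 843, 626, 502, 476, 277 bp.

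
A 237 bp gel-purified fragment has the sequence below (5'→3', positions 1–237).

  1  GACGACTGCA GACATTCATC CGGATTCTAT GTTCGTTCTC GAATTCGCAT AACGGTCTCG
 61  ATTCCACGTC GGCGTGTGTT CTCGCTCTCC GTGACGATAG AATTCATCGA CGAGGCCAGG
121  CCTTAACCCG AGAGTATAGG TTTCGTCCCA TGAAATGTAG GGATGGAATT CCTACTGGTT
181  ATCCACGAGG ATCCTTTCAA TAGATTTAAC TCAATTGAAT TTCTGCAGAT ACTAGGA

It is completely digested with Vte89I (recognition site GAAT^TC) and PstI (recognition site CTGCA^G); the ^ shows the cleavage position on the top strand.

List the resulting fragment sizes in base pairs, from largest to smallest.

Vte89I sites (GAATTC) start at positions 41, 100, 166.
Vte89I cuts after base 4 of each site, so after positions 44, 103, 169.
PstI sites (CTGCAG) start at positions 6, 223.
PstI cuts after base 5 of each site (before the last base), so after positions 10, 227.
Combined cut positions: 10, 44, 103, 169, 227.
Linear molecule, 5 cuts → 6 fragments:
  1–10 → 10 bp
  11–44 → 34 bp
  45–103 → 59 bp
  104–169 → 66 bp
  170–227 → 58 bp
  228–237 → 10 bp
Sorted largest to smallest: 66, 59, 58, 34, 10, 10 bp.

66, 59, 58, 34, 10, 10 bp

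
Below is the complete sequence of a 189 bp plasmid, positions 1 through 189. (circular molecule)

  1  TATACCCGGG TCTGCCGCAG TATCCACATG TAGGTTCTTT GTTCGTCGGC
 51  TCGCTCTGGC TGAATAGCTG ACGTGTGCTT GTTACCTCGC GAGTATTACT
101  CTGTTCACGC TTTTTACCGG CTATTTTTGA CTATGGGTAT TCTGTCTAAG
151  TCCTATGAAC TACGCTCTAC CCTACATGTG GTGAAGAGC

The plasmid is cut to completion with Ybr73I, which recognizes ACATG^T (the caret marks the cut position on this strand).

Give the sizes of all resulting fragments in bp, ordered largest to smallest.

148, 41 bp

Ybr73I sites (ACATGT) start at positions 26, 174.
Ybr73I cuts after base 5 of each site (before the last base), so after positions 30, 178.
Circular molecule, 2 cuts → 2 fragments:
  31–178 → 148 bp
  179–189 then 1–30 → 11 + 30 = 41 bp
Sorted largest to smallest: 148, 41 bp.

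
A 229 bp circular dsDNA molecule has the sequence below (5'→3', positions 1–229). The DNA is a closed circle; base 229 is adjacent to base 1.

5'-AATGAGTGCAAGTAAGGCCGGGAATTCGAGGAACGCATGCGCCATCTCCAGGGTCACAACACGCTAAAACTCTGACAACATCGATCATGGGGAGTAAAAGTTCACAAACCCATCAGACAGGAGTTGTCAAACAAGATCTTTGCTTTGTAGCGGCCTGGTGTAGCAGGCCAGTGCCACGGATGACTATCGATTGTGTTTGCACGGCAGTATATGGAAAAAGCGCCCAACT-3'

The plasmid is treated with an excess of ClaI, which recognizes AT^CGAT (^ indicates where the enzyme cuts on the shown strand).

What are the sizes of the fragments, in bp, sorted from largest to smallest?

ClaI sites (ATCGAT) start at positions 80, 186.
ClaI cuts after base 2 of each site, so after positions 81, 187.
Circular molecule, 2 cuts → 2 fragments:
  82–187 → 106 bp
  188–229 then 1–81 → 42 + 81 = 123 bp
Sorted largest to smallest: 123, 106 bp.

123, 106 bp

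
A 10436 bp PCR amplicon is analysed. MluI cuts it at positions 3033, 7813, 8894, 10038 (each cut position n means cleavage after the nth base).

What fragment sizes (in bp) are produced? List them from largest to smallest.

4780, 3033, 1144, 1081, 398 bp

Linear molecule, 4 cuts → 5 fragments:
  3033 − 0 = 3033 bp
  7813 − 3033 = 4780 bp
  8894 − 7813 = 1081 bp
  10038 − 8894 = 1144 bp
  10436 − 10038 = 398 bp
Sorted largest to smallest: 4780, 3033, 1144, 1081, 398 bp.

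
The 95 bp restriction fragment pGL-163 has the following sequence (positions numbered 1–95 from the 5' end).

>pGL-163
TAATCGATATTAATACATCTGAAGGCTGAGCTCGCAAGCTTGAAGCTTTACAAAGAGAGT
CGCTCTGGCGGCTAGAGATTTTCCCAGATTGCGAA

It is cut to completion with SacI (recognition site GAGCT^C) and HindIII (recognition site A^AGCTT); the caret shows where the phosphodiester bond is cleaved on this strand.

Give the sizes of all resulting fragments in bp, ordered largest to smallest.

The SacI site (GAGCTC) starts at position 28.
SacI cuts after base 5 of each site (before the last base), so after position 32.
HindIII sites (AAGCTT) start at positions 36, 43.
HindIII cuts after the first base of each site, so after positions 36, 43.
Combined cut positions: 32, 36, 43.
Linear molecule, 3 cuts → 4 fragments:
  1–32 → 32 bp
  33–36 → 4 bp
  37–43 → 7 bp
  44–95 → 52 bp
Sorted largest to smallest: 52, 32, 7, 4 bp.

52, 32, 7, 4 bp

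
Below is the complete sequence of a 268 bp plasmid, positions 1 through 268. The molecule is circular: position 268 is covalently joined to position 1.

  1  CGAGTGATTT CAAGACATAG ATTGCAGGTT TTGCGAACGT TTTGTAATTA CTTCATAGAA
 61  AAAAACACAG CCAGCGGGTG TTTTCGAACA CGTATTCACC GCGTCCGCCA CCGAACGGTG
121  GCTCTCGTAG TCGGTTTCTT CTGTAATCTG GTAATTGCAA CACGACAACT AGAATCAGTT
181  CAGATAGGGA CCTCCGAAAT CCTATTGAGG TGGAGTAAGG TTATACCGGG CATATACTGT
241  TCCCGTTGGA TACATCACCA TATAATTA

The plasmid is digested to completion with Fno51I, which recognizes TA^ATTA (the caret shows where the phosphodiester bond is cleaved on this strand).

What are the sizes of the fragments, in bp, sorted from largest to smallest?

218, 50 bp

Fno51I sites (TAATTA) start at positions 45, 263.
Fno51I cuts after base 2 of each site, so after positions 46, 264.
Circular molecule, 2 cuts → 2 fragments:
  47–264 → 218 bp
  265–268 then 1–46 → 4 + 46 = 50 bp
Sorted largest to smallest: 218, 50 bp.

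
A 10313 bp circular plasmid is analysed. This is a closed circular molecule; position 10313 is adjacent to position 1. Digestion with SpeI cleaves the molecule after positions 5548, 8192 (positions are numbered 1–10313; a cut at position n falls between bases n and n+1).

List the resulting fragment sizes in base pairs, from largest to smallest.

7669, 2644 bp

Circular molecule, 2 cuts → 2 fragments:
  8192 − 5548 = 2644 bp
  wrap: 10313 − 8192 + 5548 = 7669 bp
Sorted largest to smallest: 7669, 2644 bp.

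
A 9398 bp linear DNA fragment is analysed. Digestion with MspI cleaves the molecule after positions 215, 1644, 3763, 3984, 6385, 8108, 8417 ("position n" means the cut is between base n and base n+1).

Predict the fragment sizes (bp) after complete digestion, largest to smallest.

2401, 2119, 1723, 1429, 981, 309, 221, 215 bp

Linear molecule, 7 cuts → 8 fragments:
  215 − 0 = 215 bp
  1644 − 215 = 1429 bp
  3763 − 1644 = 2119 bp
  3984 − 3763 = 221 bp
  6385 − 3984 = 2401 bp
  8108 − 6385 = 1723 bp
  8417 − 8108 = 309 bp
  9398 − 8417 = 981 bp
Sorted largest to smallest: 2401, 2119, 1723, 1429, 981, 309, 221, 215 bp.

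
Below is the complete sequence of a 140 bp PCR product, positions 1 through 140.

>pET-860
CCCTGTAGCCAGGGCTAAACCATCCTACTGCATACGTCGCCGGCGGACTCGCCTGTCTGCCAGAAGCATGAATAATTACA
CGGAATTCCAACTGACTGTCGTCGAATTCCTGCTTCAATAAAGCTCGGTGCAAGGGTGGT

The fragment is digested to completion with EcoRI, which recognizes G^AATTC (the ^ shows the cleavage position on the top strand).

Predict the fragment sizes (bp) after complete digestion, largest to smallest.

83, 36, 21 bp

EcoRI sites (GAATTC) start at positions 83, 104.
EcoRI cuts after the first base of each site, so after positions 83, 104.
Linear molecule, 2 cuts → 3 fragments:
  1–83 → 83 bp
  84–104 → 21 bp
  105–140 → 36 bp
Sorted largest to smallest: 83, 36, 21 bp.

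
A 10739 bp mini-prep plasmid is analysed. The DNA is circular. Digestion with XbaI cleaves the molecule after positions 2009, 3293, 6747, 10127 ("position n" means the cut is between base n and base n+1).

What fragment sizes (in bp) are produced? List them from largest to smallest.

3454, 3380, 2621, 1284 bp

Circular molecule, 4 cuts → 4 fragments:
  3293 − 2009 = 1284 bp
  6747 − 3293 = 3454 bp
  10127 − 6747 = 3380 bp
  wrap: 10739 − 10127 + 2009 = 2621 bp
Sorted largest to smallest: 3454, 3380, 2621, 1284 bp.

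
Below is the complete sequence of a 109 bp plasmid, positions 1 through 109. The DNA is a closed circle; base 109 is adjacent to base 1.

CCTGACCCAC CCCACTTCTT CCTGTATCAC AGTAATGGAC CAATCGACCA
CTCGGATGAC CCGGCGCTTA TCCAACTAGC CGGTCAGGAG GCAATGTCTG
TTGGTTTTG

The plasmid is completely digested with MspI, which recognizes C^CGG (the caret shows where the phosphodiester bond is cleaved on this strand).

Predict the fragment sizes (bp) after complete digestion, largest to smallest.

90, 19 bp

MspI sites (CCGG) start at positions 61, 80.
MspI cuts after the first base of each site, so after positions 61, 80.
Circular molecule, 2 cuts → 2 fragments:
  62–80 → 19 bp
  81–109 then 1–61 → 29 + 61 = 90 bp
Sorted largest to smallest: 90, 19 bp.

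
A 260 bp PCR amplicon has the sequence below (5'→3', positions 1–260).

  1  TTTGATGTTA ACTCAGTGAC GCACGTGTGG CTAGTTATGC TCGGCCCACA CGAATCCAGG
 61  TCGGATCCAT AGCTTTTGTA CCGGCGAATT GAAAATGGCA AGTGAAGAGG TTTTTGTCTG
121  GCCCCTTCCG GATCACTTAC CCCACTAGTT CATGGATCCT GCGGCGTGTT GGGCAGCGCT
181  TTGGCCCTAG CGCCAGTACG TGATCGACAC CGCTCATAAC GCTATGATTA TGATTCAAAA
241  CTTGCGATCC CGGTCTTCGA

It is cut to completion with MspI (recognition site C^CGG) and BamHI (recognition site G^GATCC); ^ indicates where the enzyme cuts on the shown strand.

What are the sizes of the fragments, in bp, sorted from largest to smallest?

96, 63, 47, 26, 18, 10 bp

MspI sites (CCGG) start at positions 81, 128, 250.
MspI cuts after the first base of each site, so after positions 81, 128, 250.
BamHI sites (GGATCC) start at positions 63, 154.
BamHI cuts after the first base of each site, so after positions 63, 154.
Combined cut positions: 63, 81, 128, 154, 250.
Linear molecule, 5 cuts → 6 fragments:
  1–63 → 63 bp
  64–81 → 18 bp
  82–128 → 47 bp
  129–154 → 26 bp
  155–250 → 96 bp
  251–260 → 10 bp
Sorted largest to smallest: 96, 63, 47, 26, 18, 10 bp.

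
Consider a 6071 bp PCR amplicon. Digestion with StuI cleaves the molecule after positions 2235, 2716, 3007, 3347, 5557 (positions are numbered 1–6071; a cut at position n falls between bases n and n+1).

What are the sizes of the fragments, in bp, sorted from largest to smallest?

2235, 2210, 514, 481, 340, 291 bp

Linear molecule, 5 cuts → 6 fragments:
  2235 − 0 = 2235 bp
  2716 − 2235 = 481 bp
  3007 − 2716 = 291 bp
  3347 − 3007 = 340 bp
  5557 − 3347 = 2210 bp
  6071 − 5557 = 514 bp
Sorted largest to smallest: 2235, 2210, 514, 481, 340, 291 bp.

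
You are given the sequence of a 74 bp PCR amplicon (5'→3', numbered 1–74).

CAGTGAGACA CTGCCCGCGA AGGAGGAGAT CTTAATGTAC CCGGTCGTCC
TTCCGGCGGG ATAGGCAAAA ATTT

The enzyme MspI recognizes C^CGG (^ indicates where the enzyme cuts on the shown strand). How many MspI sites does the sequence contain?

2

CCGG occurs starting at positions 41, 53.
MspI cuts at 2 sites.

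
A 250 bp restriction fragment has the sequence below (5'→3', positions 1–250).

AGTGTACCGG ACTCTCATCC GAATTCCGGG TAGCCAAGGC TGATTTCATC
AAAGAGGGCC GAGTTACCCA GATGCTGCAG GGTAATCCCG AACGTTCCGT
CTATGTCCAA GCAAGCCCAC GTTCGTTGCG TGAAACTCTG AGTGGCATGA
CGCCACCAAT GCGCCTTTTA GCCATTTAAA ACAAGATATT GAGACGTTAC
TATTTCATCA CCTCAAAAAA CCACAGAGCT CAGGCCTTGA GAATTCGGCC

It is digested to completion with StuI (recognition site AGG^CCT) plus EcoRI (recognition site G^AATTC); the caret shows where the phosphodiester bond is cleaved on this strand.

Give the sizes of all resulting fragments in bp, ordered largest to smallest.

The StuI site (AGGCCT) starts at position 232.
StuI cuts after base 3 of each site, so after position 234.
EcoRI sites (GAATTC) start at positions 21, 241.
EcoRI cuts after the first base of each site, so after positions 21, 241.
Combined cut positions: 21, 234, 241.
Linear molecule, 3 cuts → 4 fragments:
  1–21 → 21 bp
  22–234 → 213 bp
  235–241 → 7 bp
  242–250 → 9 bp
Sorted largest to smallest: 213, 21, 9, 7 bp.

213, 21, 9, 7 bp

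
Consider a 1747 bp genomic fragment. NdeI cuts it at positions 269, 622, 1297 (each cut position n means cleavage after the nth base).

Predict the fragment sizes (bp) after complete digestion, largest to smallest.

675, 450, 353, 269 bp

Linear molecule, 3 cuts → 4 fragments:
  269 − 0 = 269 bp
  622 − 269 = 353 bp
  1297 − 622 = 675 bp
  1747 − 1297 = 450 bp
Sorted largest to smallest: 675, 450, 353, 269 bp.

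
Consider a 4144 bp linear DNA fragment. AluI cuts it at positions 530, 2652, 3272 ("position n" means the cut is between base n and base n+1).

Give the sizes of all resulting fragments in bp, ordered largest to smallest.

2122, 872, 620, 530 bp

Linear molecule, 3 cuts → 4 fragments:
  530 − 0 = 530 bp
  2652 − 530 = 2122 bp
  3272 − 2652 = 620 bp
  4144 − 3272 = 872 bp
Sorted largest to smallest: 2122, 872, 620, 530 bp.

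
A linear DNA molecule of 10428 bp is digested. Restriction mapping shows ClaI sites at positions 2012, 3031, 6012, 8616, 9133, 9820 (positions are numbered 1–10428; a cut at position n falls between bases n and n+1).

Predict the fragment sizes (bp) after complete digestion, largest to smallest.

Linear molecule, 6 cuts → 7 fragments:
  2012 − 0 = 2012 bp
  3031 − 2012 = 1019 bp
  6012 − 3031 = 2981 bp
  8616 − 6012 = 2604 bp
  9133 − 8616 = 517 bp
  9820 − 9133 = 687 bp
  10428 − 9820 = 608 bp
Sorted largest to smallest: 2981, 2604, 2012, 1019, 687, 608, 517 bp.

2981, 2604, 2012, 1019, 687, 608, 517 bp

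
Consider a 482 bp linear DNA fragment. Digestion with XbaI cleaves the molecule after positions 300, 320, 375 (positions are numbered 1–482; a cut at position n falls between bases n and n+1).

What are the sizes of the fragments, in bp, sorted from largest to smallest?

300, 107, 55, 20 bp

Linear molecule, 3 cuts → 4 fragments:
  300 − 0 = 300 bp
  320 − 300 = 20 bp
  375 − 320 = 55 bp
  482 − 375 = 107 bp
Sorted largest to smallest: 300, 107, 55, 20 bp.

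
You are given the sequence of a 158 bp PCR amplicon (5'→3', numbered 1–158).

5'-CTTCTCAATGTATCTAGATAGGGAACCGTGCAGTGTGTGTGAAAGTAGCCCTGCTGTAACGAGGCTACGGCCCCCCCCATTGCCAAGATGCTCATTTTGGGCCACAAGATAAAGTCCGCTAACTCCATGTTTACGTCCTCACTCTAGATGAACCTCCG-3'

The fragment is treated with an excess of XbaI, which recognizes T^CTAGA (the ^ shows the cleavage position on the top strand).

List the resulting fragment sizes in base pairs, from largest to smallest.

130, 15, 13 bp

XbaI sites (TCTAGA) start at positions 13, 143.
XbaI cuts after the first base of each site, so after positions 13, 143.
Linear molecule, 2 cuts → 3 fragments:
  1–13 → 13 bp
  14–143 → 130 bp
  144–158 → 15 bp
Sorted largest to smallest: 130, 15, 13 bp.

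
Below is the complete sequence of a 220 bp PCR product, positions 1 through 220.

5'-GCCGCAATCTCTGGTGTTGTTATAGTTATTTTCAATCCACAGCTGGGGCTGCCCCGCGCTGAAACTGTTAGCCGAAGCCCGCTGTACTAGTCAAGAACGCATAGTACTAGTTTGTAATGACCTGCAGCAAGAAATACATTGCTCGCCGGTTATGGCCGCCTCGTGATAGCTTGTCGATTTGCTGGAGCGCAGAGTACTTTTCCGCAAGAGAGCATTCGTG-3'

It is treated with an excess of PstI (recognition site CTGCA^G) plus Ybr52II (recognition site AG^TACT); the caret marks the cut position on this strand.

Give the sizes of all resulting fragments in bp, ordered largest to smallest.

The PstI site (CTGCAG) starts at position 122.
PstI cuts after base 5 of each site (before the last base), so after position 126.
Ybr52II sites (AGTACT) start at positions 103, 193.
Ybr52II cuts after base 2 of each site, so after positions 104, 194.
Combined cut positions: 104, 126, 194.
Linear molecule, 3 cuts → 4 fragments:
  1–104 → 104 bp
  105–126 → 22 bp
  127–194 → 68 bp
  195–220 → 26 bp
Sorted largest to smallest: 104, 68, 26, 22 bp.

104, 68, 26, 22 bp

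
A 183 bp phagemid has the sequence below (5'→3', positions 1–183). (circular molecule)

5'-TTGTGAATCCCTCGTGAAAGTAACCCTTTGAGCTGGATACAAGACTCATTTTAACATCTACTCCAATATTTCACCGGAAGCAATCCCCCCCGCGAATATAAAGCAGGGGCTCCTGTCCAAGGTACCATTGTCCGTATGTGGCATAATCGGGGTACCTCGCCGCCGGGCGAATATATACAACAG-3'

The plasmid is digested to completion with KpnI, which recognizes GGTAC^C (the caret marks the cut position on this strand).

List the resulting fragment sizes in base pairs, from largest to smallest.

153, 30 bp

KpnI sites (GGTACC) start at positions 121, 151.
KpnI cuts after base 5 of each site (before the last base), so after positions 125, 155.
Circular molecule, 2 cuts → 2 fragments:
  126–155 → 30 bp
  156–183 then 1–125 → 28 + 125 = 153 bp
Sorted largest to smallest: 153, 30 bp.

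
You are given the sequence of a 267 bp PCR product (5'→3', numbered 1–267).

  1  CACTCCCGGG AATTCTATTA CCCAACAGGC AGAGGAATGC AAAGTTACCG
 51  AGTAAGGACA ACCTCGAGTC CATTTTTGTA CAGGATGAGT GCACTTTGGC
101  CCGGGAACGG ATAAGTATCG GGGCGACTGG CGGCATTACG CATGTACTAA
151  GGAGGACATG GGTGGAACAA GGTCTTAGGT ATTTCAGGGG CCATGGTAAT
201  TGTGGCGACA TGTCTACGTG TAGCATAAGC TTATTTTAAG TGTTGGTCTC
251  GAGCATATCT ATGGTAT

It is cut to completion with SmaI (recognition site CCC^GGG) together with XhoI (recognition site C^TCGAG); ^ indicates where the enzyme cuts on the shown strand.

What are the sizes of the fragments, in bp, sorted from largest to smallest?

SmaI sites (CCCGGG) start at positions 5, 100.
SmaI cuts after base 3 of each site, so after positions 7, 102.
XhoI sites (CTCGAG) start at positions 63, 248.
XhoI cuts after the first base of each site, so after positions 63, 248.
Combined cut positions: 7, 63, 102, 248.
Linear molecule, 4 cuts → 5 fragments:
  1–7 → 7 bp
  8–63 → 56 bp
  64–102 → 39 bp
  103–248 → 146 bp
  249–267 → 19 bp
Sorted largest to smallest: 146, 56, 39, 19, 7 bp.

146, 56, 39, 19, 7 bp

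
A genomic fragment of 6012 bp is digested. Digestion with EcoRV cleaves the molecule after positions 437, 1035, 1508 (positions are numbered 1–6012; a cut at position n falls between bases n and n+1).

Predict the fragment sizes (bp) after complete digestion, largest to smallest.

Linear molecule, 3 cuts → 4 fragments:
  437 − 0 = 437 bp
  1035 − 437 = 598 bp
  1508 − 1035 = 473 bp
  6012 − 1508 = 4504 bp
Sorted largest to smallest: 4504, 598, 473, 437 bp.

4504, 598, 473, 437 bp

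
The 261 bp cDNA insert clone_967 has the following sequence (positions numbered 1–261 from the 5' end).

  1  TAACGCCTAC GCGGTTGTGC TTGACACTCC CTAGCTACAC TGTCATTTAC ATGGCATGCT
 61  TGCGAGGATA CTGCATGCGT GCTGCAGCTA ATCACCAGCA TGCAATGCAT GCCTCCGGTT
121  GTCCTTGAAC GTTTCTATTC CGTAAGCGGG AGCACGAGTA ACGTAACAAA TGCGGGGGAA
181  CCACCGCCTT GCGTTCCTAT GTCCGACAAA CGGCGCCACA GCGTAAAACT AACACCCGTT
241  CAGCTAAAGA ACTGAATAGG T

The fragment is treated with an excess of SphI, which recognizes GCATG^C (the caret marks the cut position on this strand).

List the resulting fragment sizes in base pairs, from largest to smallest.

150, 58, 25, 19, 9 bp

SphI sites (GCATGC) start at positions 54, 73, 98, 107.
SphI cuts after base 5 of each site (before the last base), so after positions 58, 77, 102, 111.
Linear molecule, 4 cuts → 5 fragments:
  1–58 → 58 bp
  59–77 → 19 bp
  78–102 → 25 bp
  103–111 → 9 bp
  112–261 → 150 bp
Sorted largest to smallest: 150, 58, 25, 19, 9 bp.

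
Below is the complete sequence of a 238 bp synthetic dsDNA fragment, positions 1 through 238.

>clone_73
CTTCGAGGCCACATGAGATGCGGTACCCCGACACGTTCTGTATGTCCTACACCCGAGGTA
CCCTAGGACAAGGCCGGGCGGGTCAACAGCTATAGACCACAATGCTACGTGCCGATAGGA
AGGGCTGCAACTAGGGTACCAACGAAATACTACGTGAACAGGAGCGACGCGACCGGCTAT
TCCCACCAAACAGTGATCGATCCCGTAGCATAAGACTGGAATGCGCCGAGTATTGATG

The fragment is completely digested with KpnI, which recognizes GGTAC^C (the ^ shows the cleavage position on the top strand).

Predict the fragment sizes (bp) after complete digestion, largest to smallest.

KpnI sites (GGTACC) start at positions 22, 57, 135.
KpnI cuts after base 5 of each site (before the last base), so after positions 26, 61, 139.
Linear molecule, 3 cuts → 4 fragments:
  1–26 → 26 bp
  27–61 → 35 bp
  62–139 → 78 bp
  140–238 → 99 bp
Sorted largest to smallest: 99, 78, 35, 26 bp.

99, 78, 35, 26 bp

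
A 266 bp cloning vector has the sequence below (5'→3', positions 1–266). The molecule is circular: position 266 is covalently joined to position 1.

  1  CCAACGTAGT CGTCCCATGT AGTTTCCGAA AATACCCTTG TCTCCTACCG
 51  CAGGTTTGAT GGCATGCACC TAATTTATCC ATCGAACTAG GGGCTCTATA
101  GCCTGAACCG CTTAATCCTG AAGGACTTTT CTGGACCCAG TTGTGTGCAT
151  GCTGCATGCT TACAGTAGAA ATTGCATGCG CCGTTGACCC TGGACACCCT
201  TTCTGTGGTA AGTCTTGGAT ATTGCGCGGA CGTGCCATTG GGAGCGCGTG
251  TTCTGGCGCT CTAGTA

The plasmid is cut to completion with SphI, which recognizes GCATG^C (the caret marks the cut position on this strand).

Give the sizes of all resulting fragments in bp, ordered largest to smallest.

SphI sites (GCATGC) start at positions 62, 147, 154, 174.
SphI cuts after base 5 of each site (before the last base), so after positions 66, 151, 158, 178.
Circular molecule, 4 cuts → 4 fragments:
  67–151 → 85 bp
  152–158 → 7 bp
  159–178 → 20 bp
  179–266 then 1–66 → 88 + 66 = 154 bp
Sorted largest to smallest: 154, 85, 20, 7 bp.

154, 85, 20, 7 bp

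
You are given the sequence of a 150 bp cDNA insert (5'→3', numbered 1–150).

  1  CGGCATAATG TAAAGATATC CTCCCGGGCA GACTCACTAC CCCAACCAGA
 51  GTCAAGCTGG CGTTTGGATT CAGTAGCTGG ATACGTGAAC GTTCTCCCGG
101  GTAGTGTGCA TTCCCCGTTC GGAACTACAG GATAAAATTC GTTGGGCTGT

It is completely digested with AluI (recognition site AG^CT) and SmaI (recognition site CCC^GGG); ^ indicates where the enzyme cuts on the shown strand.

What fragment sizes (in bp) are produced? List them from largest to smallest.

52, 31, 25, 22, 20 bp

AluI sites (AGCT) start at positions 55, 75.
AluI cuts after base 2 of each site, so after positions 56, 76.
SmaI sites (CCCGGG) start at positions 23, 96.
SmaI cuts after base 3 of each site, so after positions 25, 98.
Combined cut positions: 25, 56, 76, 98.
Linear molecule, 4 cuts → 5 fragments:
  1–25 → 25 bp
  26–56 → 31 bp
  57–76 → 20 bp
  77–98 → 22 bp
  99–150 → 52 bp
Sorted largest to smallest: 52, 31, 25, 22, 20 bp.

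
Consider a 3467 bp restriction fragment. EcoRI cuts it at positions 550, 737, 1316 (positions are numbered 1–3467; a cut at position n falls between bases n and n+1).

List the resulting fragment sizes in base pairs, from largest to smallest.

2151, 579, 550, 187 bp

Linear molecule, 3 cuts → 4 fragments:
  550 − 0 = 550 bp
  737 − 550 = 187 bp
  1316 − 737 = 579 bp
  3467 − 1316 = 2151 bp
Sorted largest to smallest: 2151, 579, 550, 187 bp.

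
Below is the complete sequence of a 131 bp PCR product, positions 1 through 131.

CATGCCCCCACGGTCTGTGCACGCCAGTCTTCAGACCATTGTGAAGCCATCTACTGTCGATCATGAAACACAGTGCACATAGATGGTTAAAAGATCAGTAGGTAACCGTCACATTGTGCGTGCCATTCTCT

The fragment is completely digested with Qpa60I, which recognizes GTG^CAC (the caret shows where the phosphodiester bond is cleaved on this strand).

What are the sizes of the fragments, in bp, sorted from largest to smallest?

56, 56, 19 bp

Qpa60I sites (GTGCAC) start at positions 17, 73.
Qpa60I cuts after base 3 of each site, so after positions 19, 75.
Linear molecule, 2 cuts → 3 fragments:
  1–19 → 19 bp
  20–75 → 56 bp
  76–131 → 56 bp
Sorted largest to smallest: 56, 56, 19 bp.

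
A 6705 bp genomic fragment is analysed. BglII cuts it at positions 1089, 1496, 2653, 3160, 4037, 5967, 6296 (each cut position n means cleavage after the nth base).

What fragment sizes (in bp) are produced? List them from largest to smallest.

Linear molecule, 7 cuts → 8 fragments:
  1089 − 0 = 1089 bp
  1496 − 1089 = 407 bp
  2653 − 1496 = 1157 bp
  3160 − 2653 = 507 bp
  4037 − 3160 = 877 bp
  5967 − 4037 = 1930 bp
  6296 − 5967 = 329 bp
  6705 − 6296 = 409 bp
Sorted largest to smallest: 1930, 1157, 1089, 877, 507, 409, 407, 329 bp.

1930, 1157, 1089, 877, 507, 409, 407, 329 bp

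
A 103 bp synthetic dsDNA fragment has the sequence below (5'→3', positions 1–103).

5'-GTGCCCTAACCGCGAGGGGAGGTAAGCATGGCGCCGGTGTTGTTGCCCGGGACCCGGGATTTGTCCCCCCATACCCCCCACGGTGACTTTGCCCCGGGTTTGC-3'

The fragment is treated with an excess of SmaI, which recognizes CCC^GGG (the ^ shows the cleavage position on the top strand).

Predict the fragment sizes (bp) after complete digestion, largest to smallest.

48, 40, 8, 7 bp

SmaI sites (CCCGGG) start at positions 46, 53, 93.
SmaI cuts after base 3 of each site, so after positions 48, 55, 95.
Linear molecule, 3 cuts → 4 fragments:
  1–48 → 48 bp
  49–55 → 7 bp
  56–95 → 40 bp
  96–103 → 8 bp
Sorted largest to smallest: 48, 40, 8, 7 bp.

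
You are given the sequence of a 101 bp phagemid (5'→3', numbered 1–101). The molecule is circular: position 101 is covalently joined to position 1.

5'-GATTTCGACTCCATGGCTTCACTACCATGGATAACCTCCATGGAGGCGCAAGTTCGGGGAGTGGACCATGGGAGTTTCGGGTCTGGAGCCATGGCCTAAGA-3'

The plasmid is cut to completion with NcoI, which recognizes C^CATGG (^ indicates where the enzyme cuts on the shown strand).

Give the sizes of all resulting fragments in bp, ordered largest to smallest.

28, 23, 23, 14, 13 bp

NcoI sites (CCATGG) start at positions 11, 25, 38, 66, 89.
NcoI cuts after the first base of each site, so after positions 11, 25, 38, 66, 89.
Circular molecule, 5 cuts → 5 fragments:
  12–25 → 14 bp
  26–38 → 13 bp
  39–66 → 28 bp
  67–89 → 23 bp
  90–101 then 1–11 → 12 + 11 = 23 bp
Sorted largest to smallest: 28, 23, 23, 14, 13 bp.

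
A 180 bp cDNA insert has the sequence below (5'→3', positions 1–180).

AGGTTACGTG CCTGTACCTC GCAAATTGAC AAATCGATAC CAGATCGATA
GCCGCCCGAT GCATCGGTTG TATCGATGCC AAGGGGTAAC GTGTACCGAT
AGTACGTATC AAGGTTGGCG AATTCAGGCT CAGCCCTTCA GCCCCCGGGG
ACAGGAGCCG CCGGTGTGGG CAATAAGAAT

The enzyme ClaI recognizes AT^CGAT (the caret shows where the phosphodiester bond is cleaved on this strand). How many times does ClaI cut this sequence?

3

ATCGAT occurs starting at positions 33, 44, 72.
ClaI cuts at 3 sites.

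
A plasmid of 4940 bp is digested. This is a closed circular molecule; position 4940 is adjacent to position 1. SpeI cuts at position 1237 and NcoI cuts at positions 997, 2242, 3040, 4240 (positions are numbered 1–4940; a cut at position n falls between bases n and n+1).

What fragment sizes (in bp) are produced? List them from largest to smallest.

1697, 1200, 1005, 798, 240 bp

Combined cut positions (sorted): 997, 1237, 2242, 3040, 4240.
Circular molecule, 5 cuts → 5 fragments:
  1237 − 997 = 240 bp
  2242 − 1237 = 1005 bp
  3040 − 2242 = 798 bp
  4240 − 3040 = 1200 bp
  wrap: 4940 − 4240 + 997 = 1697 bp
Sorted largest to smallest: 1697, 1200, 1005, 798, 240 bp.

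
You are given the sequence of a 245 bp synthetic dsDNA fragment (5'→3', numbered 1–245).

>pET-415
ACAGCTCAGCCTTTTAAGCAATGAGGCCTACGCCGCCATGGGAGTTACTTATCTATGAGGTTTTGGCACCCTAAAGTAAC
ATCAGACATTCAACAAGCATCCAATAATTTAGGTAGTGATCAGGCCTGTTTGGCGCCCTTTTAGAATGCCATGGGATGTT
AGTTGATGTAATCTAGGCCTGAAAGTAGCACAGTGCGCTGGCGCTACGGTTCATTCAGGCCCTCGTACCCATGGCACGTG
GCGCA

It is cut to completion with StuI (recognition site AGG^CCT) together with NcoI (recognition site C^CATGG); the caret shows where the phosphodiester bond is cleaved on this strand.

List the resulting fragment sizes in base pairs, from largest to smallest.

88, 52, 28, 26, 25, 16, 10 bp

StuI sites (AGGCCT) start at positions 24, 122, 175.
StuI cuts after base 3 of each site, so after positions 26, 124, 177.
NcoI sites (CCATGG) start at positions 36, 149, 229.
NcoI cuts after the first base of each site, so after positions 36, 149, 229.
Combined cut positions: 26, 36, 124, 149, 177, 229.
Linear molecule, 6 cuts → 7 fragments:
  1–26 → 26 bp
  27–36 → 10 bp
  37–124 → 88 bp
  125–149 → 25 bp
  150–177 → 28 bp
  178–229 → 52 bp
  230–245 → 16 bp
Sorted largest to smallest: 88, 52, 28, 26, 25, 16, 10 bp.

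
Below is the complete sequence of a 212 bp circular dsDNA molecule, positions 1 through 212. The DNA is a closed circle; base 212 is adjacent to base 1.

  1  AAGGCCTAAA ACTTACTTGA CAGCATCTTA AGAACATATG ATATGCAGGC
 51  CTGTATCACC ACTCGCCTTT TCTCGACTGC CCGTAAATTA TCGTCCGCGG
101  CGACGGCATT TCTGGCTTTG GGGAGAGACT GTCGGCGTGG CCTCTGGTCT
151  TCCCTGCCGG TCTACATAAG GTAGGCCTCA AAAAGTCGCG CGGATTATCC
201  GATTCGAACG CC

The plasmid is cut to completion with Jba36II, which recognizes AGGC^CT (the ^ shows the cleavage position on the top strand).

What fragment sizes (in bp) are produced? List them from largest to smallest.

Jba36II sites (AGGCCT) start at positions 2, 47, 173.
Jba36II cuts after base 4 of each site, so after positions 5, 50, 176.
Circular molecule, 3 cuts → 3 fragments:
  6–50 → 45 bp
  51–176 → 126 bp
  177–212 then 1–5 → 36 + 5 = 41 bp
Sorted largest to smallest: 126, 45, 41 bp.

126, 45, 41 bp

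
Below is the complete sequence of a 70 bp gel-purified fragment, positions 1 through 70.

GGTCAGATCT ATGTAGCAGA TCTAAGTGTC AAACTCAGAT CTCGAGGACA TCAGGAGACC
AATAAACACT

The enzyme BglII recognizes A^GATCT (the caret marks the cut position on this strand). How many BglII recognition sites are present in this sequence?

3

AGATCT occurs starting at positions 5, 18, 37.
BglII cuts at 3 sites.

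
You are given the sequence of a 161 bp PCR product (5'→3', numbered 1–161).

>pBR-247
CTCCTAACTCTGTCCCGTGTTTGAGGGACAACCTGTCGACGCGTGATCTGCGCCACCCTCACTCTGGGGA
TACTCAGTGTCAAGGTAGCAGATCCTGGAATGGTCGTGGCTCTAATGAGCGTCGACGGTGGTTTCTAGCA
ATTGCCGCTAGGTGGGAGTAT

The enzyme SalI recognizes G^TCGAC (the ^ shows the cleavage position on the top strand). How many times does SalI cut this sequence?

GTCGAC occurs starting at positions 35, 121.
SalI cuts at 2 sites.

2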